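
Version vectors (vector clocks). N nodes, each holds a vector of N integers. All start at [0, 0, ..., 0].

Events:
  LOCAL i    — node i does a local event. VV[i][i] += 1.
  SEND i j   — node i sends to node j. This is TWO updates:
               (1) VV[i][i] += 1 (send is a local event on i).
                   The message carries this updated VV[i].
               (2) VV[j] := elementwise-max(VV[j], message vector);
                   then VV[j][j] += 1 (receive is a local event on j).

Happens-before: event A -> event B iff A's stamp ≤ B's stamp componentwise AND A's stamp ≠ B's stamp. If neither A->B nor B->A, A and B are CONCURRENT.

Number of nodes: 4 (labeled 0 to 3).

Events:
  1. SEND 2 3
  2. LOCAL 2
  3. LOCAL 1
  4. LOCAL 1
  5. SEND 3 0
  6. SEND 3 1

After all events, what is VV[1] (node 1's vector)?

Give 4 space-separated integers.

Answer: 0 3 1 3

Derivation:
Initial: VV[0]=[0, 0, 0, 0]
Initial: VV[1]=[0, 0, 0, 0]
Initial: VV[2]=[0, 0, 0, 0]
Initial: VV[3]=[0, 0, 0, 0]
Event 1: SEND 2->3: VV[2][2]++ -> VV[2]=[0, 0, 1, 0], msg_vec=[0, 0, 1, 0]; VV[3]=max(VV[3],msg_vec) then VV[3][3]++ -> VV[3]=[0, 0, 1, 1]
Event 2: LOCAL 2: VV[2][2]++ -> VV[2]=[0, 0, 2, 0]
Event 3: LOCAL 1: VV[1][1]++ -> VV[1]=[0, 1, 0, 0]
Event 4: LOCAL 1: VV[1][1]++ -> VV[1]=[0, 2, 0, 0]
Event 5: SEND 3->0: VV[3][3]++ -> VV[3]=[0, 0, 1, 2], msg_vec=[0, 0, 1, 2]; VV[0]=max(VV[0],msg_vec) then VV[0][0]++ -> VV[0]=[1, 0, 1, 2]
Event 6: SEND 3->1: VV[3][3]++ -> VV[3]=[0, 0, 1, 3], msg_vec=[0, 0, 1, 3]; VV[1]=max(VV[1],msg_vec) then VV[1][1]++ -> VV[1]=[0, 3, 1, 3]
Final vectors: VV[0]=[1, 0, 1, 2]; VV[1]=[0, 3, 1, 3]; VV[2]=[0, 0, 2, 0]; VV[3]=[0, 0, 1, 3]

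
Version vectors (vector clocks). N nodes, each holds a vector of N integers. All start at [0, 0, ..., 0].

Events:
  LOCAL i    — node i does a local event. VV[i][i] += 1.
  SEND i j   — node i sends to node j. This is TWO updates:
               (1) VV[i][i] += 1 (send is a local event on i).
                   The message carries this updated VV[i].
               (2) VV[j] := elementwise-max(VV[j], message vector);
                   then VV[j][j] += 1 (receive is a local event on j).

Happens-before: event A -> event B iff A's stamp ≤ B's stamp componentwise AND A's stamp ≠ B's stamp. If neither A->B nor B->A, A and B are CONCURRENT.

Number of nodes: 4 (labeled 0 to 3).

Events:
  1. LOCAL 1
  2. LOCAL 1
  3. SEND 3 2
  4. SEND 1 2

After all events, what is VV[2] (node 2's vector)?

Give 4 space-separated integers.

Initial: VV[0]=[0, 0, 0, 0]
Initial: VV[1]=[0, 0, 0, 0]
Initial: VV[2]=[0, 0, 0, 0]
Initial: VV[3]=[0, 0, 0, 0]
Event 1: LOCAL 1: VV[1][1]++ -> VV[1]=[0, 1, 0, 0]
Event 2: LOCAL 1: VV[1][1]++ -> VV[1]=[0, 2, 0, 0]
Event 3: SEND 3->2: VV[3][3]++ -> VV[3]=[0, 0, 0, 1], msg_vec=[0, 0, 0, 1]; VV[2]=max(VV[2],msg_vec) then VV[2][2]++ -> VV[2]=[0, 0, 1, 1]
Event 4: SEND 1->2: VV[1][1]++ -> VV[1]=[0, 3, 0, 0], msg_vec=[0, 3, 0, 0]; VV[2]=max(VV[2],msg_vec) then VV[2][2]++ -> VV[2]=[0, 3, 2, 1]
Final vectors: VV[0]=[0, 0, 0, 0]; VV[1]=[0, 3, 0, 0]; VV[2]=[0, 3, 2, 1]; VV[3]=[0, 0, 0, 1]

Answer: 0 3 2 1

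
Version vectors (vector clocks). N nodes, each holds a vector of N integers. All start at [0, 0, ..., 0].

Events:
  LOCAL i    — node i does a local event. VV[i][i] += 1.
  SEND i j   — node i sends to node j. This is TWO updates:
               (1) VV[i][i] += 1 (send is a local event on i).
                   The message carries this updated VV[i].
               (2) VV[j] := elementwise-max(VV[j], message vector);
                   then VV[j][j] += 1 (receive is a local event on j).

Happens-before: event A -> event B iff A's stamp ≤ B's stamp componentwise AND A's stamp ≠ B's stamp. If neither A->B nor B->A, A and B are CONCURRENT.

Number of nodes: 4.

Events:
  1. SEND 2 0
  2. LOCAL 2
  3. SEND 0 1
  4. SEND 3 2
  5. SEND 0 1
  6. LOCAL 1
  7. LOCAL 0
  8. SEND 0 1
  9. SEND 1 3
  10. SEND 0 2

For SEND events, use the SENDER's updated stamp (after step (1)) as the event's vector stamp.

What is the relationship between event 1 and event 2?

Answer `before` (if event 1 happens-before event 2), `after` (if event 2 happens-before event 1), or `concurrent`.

Answer: before

Derivation:
Initial: VV[0]=[0, 0, 0, 0]
Initial: VV[1]=[0, 0, 0, 0]
Initial: VV[2]=[0, 0, 0, 0]
Initial: VV[3]=[0, 0, 0, 0]
Event 1: SEND 2->0: VV[2][2]++ -> VV[2]=[0, 0, 1, 0], msg_vec=[0, 0, 1, 0]; VV[0]=max(VV[0],msg_vec) then VV[0][0]++ -> VV[0]=[1, 0, 1, 0]
Event 2: LOCAL 2: VV[2][2]++ -> VV[2]=[0, 0, 2, 0]
Event 3: SEND 0->1: VV[0][0]++ -> VV[0]=[2, 0, 1, 0], msg_vec=[2, 0, 1, 0]; VV[1]=max(VV[1],msg_vec) then VV[1][1]++ -> VV[1]=[2, 1, 1, 0]
Event 4: SEND 3->2: VV[3][3]++ -> VV[3]=[0, 0, 0, 1], msg_vec=[0, 0, 0, 1]; VV[2]=max(VV[2],msg_vec) then VV[2][2]++ -> VV[2]=[0, 0, 3, 1]
Event 5: SEND 0->1: VV[0][0]++ -> VV[0]=[3, 0, 1, 0], msg_vec=[3, 0, 1, 0]; VV[1]=max(VV[1],msg_vec) then VV[1][1]++ -> VV[1]=[3, 2, 1, 0]
Event 6: LOCAL 1: VV[1][1]++ -> VV[1]=[3, 3, 1, 0]
Event 7: LOCAL 0: VV[0][0]++ -> VV[0]=[4, 0, 1, 0]
Event 8: SEND 0->1: VV[0][0]++ -> VV[0]=[5, 0, 1, 0], msg_vec=[5, 0, 1, 0]; VV[1]=max(VV[1],msg_vec) then VV[1][1]++ -> VV[1]=[5, 4, 1, 0]
Event 9: SEND 1->3: VV[1][1]++ -> VV[1]=[5, 5, 1, 0], msg_vec=[5, 5, 1, 0]; VV[3]=max(VV[3],msg_vec) then VV[3][3]++ -> VV[3]=[5, 5, 1, 2]
Event 10: SEND 0->2: VV[0][0]++ -> VV[0]=[6, 0, 1, 0], msg_vec=[6, 0, 1, 0]; VV[2]=max(VV[2],msg_vec) then VV[2][2]++ -> VV[2]=[6, 0, 4, 1]
Event 1 stamp: [0, 0, 1, 0]
Event 2 stamp: [0, 0, 2, 0]
[0, 0, 1, 0] <= [0, 0, 2, 0]? True
[0, 0, 2, 0] <= [0, 0, 1, 0]? False
Relation: before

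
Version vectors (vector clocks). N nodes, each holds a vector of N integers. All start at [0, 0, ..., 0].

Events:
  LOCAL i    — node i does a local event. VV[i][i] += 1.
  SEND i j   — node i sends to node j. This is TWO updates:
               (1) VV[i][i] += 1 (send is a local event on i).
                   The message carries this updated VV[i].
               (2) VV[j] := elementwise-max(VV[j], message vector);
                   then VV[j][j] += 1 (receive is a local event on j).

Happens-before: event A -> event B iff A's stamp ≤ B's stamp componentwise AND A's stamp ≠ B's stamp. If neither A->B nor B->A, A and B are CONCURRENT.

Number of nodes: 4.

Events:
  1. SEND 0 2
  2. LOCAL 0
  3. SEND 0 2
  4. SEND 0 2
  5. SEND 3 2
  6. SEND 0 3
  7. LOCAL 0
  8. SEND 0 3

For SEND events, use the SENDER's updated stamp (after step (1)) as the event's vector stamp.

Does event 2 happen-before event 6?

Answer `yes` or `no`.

Initial: VV[0]=[0, 0, 0, 0]
Initial: VV[1]=[0, 0, 0, 0]
Initial: VV[2]=[0, 0, 0, 0]
Initial: VV[3]=[0, 0, 0, 0]
Event 1: SEND 0->2: VV[0][0]++ -> VV[0]=[1, 0, 0, 0], msg_vec=[1, 0, 0, 0]; VV[2]=max(VV[2],msg_vec) then VV[2][2]++ -> VV[2]=[1, 0, 1, 0]
Event 2: LOCAL 0: VV[0][0]++ -> VV[0]=[2, 0, 0, 0]
Event 3: SEND 0->2: VV[0][0]++ -> VV[0]=[3, 0, 0, 0], msg_vec=[3, 0, 0, 0]; VV[2]=max(VV[2],msg_vec) then VV[2][2]++ -> VV[2]=[3, 0, 2, 0]
Event 4: SEND 0->2: VV[0][0]++ -> VV[0]=[4, 0, 0, 0], msg_vec=[4, 0, 0, 0]; VV[2]=max(VV[2],msg_vec) then VV[2][2]++ -> VV[2]=[4, 0, 3, 0]
Event 5: SEND 3->2: VV[3][3]++ -> VV[3]=[0, 0, 0, 1], msg_vec=[0, 0, 0, 1]; VV[2]=max(VV[2],msg_vec) then VV[2][2]++ -> VV[2]=[4, 0, 4, 1]
Event 6: SEND 0->3: VV[0][0]++ -> VV[0]=[5, 0, 0, 0], msg_vec=[5, 0, 0, 0]; VV[3]=max(VV[3],msg_vec) then VV[3][3]++ -> VV[3]=[5, 0, 0, 2]
Event 7: LOCAL 0: VV[0][0]++ -> VV[0]=[6, 0, 0, 0]
Event 8: SEND 0->3: VV[0][0]++ -> VV[0]=[7, 0, 0, 0], msg_vec=[7, 0, 0, 0]; VV[3]=max(VV[3],msg_vec) then VV[3][3]++ -> VV[3]=[7, 0, 0, 3]
Event 2 stamp: [2, 0, 0, 0]
Event 6 stamp: [5, 0, 0, 0]
[2, 0, 0, 0] <= [5, 0, 0, 0]? True. Equal? False. Happens-before: True

Answer: yes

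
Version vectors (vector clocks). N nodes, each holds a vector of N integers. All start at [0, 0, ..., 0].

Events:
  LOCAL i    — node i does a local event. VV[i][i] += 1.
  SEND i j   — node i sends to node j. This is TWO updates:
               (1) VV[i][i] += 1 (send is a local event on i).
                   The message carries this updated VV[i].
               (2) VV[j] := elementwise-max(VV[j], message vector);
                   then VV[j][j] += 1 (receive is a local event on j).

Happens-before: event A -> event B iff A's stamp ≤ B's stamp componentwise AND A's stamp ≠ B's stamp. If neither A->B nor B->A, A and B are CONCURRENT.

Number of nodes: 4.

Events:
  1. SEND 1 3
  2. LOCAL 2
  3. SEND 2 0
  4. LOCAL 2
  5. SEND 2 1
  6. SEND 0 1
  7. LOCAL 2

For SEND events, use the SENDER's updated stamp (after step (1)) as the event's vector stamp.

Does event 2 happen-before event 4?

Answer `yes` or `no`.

Answer: yes

Derivation:
Initial: VV[0]=[0, 0, 0, 0]
Initial: VV[1]=[0, 0, 0, 0]
Initial: VV[2]=[0, 0, 0, 0]
Initial: VV[3]=[0, 0, 0, 0]
Event 1: SEND 1->3: VV[1][1]++ -> VV[1]=[0, 1, 0, 0], msg_vec=[0, 1, 0, 0]; VV[3]=max(VV[3],msg_vec) then VV[3][3]++ -> VV[3]=[0, 1, 0, 1]
Event 2: LOCAL 2: VV[2][2]++ -> VV[2]=[0, 0, 1, 0]
Event 3: SEND 2->0: VV[2][2]++ -> VV[2]=[0, 0, 2, 0], msg_vec=[0, 0, 2, 0]; VV[0]=max(VV[0],msg_vec) then VV[0][0]++ -> VV[0]=[1, 0, 2, 0]
Event 4: LOCAL 2: VV[2][2]++ -> VV[2]=[0, 0, 3, 0]
Event 5: SEND 2->1: VV[2][2]++ -> VV[2]=[0, 0, 4, 0], msg_vec=[0, 0, 4, 0]; VV[1]=max(VV[1],msg_vec) then VV[1][1]++ -> VV[1]=[0, 2, 4, 0]
Event 6: SEND 0->1: VV[0][0]++ -> VV[0]=[2, 0, 2, 0], msg_vec=[2, 0, 2, 0]; VV[1]=max(VV[1],msg_vec) then VV[1][1]++ -> VV[1]=[2, 3, 4, 0]
Event 7: LOCAL 2: VV[2][2]++ -> VV[2]=[0, 0, 5, 0]
Event 2 stamp: [0, 0, 1, 0]
Event 4 stamp: [0, 0, 3, 0]
[0, 0, 1, 0] <= [0, 0, 3, 0]? True. Equal? False. Happens-before: True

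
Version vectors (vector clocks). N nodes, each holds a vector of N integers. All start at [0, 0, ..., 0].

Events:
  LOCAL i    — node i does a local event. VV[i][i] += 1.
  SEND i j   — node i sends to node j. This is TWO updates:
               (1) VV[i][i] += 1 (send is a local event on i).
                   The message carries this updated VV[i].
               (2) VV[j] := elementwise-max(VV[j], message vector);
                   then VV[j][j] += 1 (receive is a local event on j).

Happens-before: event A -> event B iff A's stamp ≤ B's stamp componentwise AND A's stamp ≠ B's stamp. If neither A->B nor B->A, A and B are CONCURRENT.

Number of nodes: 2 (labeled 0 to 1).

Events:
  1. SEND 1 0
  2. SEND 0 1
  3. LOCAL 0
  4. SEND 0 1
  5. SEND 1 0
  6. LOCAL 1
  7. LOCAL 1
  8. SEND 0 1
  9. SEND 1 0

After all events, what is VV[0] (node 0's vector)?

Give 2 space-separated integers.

Answer: 7 8

Derivation:
Initial: VV[0]=[0, 0]
Initial: VV[1]=[0, 0]
Event 1: SEND 1->0: VV[1][1]++ -> VV[1]=[0, 1], msg_vec=[0, 1]; VV[0]=max(VV[0],msg_vec) then VV[0][0]++ -> VV[0]=[1, 1]
Event 2: SEND 0->1: VV[0][0]++ -> VV[0]=[2, 1], msg_vec=[2, 1]; VV[1]=max(VV[1],msg_vec) then VV[1][1]++ -> VV[1]=[2, 2]
Event 3: LOCAL 0: VV[0][0]++ -> VV[0]=[3, 1]
Event 4: SEND 0->1: VV[0][0]++ -> VV[0]=[4, 1], msg_vec=[4, 1]; VV[1]=max(VV[1],msg_vec) then VV[1][1]++ -> VV[1]=[4, 3]
Event 5: SEND 1->0: VV[1][1]++ -> VV[1]=[4, 4], msg_vec=[4, 4]; VV[0]=max(VV[0],msg_vec) then VV[0][0]++ -> VV[0]=[5, 4]
Event 6: LOCAL 1: VV[1][1]++ -> VV[1]=[4, 5]
Event 7: LOCAL 1: VV[1][1]++ -> VV[1]=[4, 6]
Event 8: SEND 0->1: VV[0][0]++ -> VV[0]=[6, 4], msg_vec=[6, 4]; VV[1]=max(VV[1],msg_vec) then VV[1][1]++ -> VV[1]=[6, 7]
Event 9: SEND 1->0: VV[1][1]++ -> VV[1]=[6, 8], msg_vec=[6, 8]; VV[0]=max(VV[0],msg_vec) then VV[0][0]++ -> VV[0]=[7, 8]
Final vectors: VV[0]=[7, 8]; VV[1]=[6, 8]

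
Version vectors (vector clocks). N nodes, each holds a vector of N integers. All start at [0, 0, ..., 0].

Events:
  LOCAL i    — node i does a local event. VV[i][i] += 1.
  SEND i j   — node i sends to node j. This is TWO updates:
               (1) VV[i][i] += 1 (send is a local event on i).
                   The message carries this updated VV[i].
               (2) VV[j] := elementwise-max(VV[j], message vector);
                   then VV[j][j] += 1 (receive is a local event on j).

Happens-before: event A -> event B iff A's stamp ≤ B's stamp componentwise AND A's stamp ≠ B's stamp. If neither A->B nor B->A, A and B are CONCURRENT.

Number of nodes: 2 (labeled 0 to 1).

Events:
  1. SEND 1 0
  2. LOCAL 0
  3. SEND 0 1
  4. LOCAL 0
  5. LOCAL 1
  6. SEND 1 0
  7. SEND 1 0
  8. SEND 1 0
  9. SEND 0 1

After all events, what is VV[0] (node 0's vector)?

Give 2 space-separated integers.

Answer: 8 6

Derivation:
Initial: VV[0]=[0, 0]
Initial: VV[1]=[0, 0]
Event 1: SEND 1->0: VV[1][1]++ -> VV[1]=[0, 1], msg_vec=[0, 1]; VV[0]=max(VV[0],msg_vec) then VV[0][0]++ -> VV[0]=[1, 1]
Event 2: LOCAL 0: VV[0][0]++ -> VV[0]=[2, 1]
Event 3: SEND 0->1: VV[0][0]++ -> VV[0]=[3, 1], msg_vec=[3, 1]; VV[1]=max(VV[1],msg_vec) then VV[1][1]++ -> VV[1]=[3, 2]
Event 4: LOCAL 0: VV[0][0]++ -> VV[0]=[4, 1]
Event 5: LOCAL 1: VV[1][1]++ -> VV[1]=[3, 3]
Event 6: SEND 1->0: VV[1][1]++ -> VV[1]=[3, 4], msg_vec=[3, 4]; VV[0]=max(VV[0],msg_vec) then VV[0][0]++ -> VV[0]=[5, 4]
Event 7: SEND 1->0: VV[1][1]++ -> VV[1]=[3, 5], msg_vec=[3, 5]; VV[0]=max(VV[0],msg_vec) then VV[0][0]++ -> VV[0]=[6, 5]
Event 8: SEND 1->0: VV[1][1]++ -> VV[1]=[3, 6], msg_vec=[3, 6]; VV[0]=max(VV[0],msg_vec) then VV[0][0]++ -> VV[0]=[7, 6]
Event 9: SEND 0->1: VV[0][0]++ -> VV[0]=[8, 6], msg_vec=[8, 6]; VV[1]=max(VV[1],msg_vec) then VV[1][1]++ -> VV[1]=[8, 7]
Final vectors: VV[0]=[8, 6]; VV[1]=[8, 7]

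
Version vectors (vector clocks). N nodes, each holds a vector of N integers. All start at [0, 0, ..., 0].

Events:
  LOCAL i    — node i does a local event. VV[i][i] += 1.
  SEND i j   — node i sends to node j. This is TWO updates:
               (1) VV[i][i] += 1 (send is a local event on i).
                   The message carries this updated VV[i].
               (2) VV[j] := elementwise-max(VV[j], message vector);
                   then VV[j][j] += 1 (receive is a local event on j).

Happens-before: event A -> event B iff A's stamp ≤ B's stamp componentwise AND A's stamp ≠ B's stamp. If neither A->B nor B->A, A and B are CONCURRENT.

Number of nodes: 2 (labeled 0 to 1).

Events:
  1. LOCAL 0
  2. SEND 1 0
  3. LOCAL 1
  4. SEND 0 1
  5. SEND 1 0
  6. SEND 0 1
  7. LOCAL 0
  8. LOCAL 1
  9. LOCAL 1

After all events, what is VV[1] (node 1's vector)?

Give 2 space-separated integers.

Initial: VV[0]=[0, 0]
Initial: VV[1]=[0, 0]
Event 1: LOCAL 0: VV[0][0]++ -> VV[0]=[1, 0]
Event 2: SEND 1->0: VV[1][1]++ -> VV[1]=[0, 1], msg_vec=[0, 1]; VV[0]=max(VV[0],msg_vec) then VV[0][0]++ -> VV[0]=[2, 1]
Event 3: LOCAL 1: VV[1][1]++ -> VV[1]=[0, 2]
Event 4: SEND 0->1: VV[0][0]++ -> VV[0]=[3, 1], msg_vec=[3, 1]; VV[1]=max(VV[1],msg_vec) then VV[1][1]++ -> VV[1]=[3, 3]
Event 5: SEND 1->0: VV[1][1]++ -> VV[1]=[3, 4], msg_vec=[3, 4]; VV[0]=max(VV[0],msg_vec) then VV[0][0]++ -> VV[0]=[4, 4]
Event 6: SEND 0->1: VV[0][0]++ -> VV[0]=[5, 4], msg_vec=[5, 4]; VV[1]=max(VV[1],msg_vec) then VV[1][1]++ -> VV[1]=[5, 5]
Event 7: LOCAL 0: VV[0][0]++ -> VV[0]=[6, 4]
Event 8: LOCAL 1: VV[1][1]++ -> VV[1]=[5, 6]
Event 9: LOCAL 1: VV[1][1]++ -> VV[1]=[5, 7]
Final vectors: VV[0]=[6, 4]; VV[1]=[5, 7]

Answer: 5 7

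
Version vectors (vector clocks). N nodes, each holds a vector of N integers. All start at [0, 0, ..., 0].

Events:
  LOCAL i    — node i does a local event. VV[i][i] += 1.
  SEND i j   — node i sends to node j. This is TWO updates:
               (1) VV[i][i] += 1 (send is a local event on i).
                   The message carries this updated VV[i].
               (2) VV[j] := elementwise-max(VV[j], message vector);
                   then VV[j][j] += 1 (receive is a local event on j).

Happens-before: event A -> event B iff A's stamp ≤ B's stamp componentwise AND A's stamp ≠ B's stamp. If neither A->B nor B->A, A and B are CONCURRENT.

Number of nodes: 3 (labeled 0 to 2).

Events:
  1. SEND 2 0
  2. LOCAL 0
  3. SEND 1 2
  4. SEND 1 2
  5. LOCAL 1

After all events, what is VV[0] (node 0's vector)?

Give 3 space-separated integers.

Answer: 2 0 1

Derivation:
Initial: VV[0]=[0, 0, 0]
Initial: VV[1]=[0, 0, 0]
Initial: VV[2]=[0, 0, 0]
Event 1: SEND 2->0: VV[2][2]++ -> VV[2]=[0, 0, 1], msg_vec=[0, 0, 1]; VV[0]=max(VV[0],msg_vec) then VV[0][0]++ -> VV[0]=[1, 0, 1]
Event 2: LOCAL 0: VV[0][0]++ -> VV[0]=[2, 0, 1]
Event 3: SEND 1->2: VV[1][1]++ -> VV[1]=[0, 1, 0], msg_vec=[0, 1, 0]; VV[2]=max(VV[2],msg_vec) then VV[2][2]++ -> VV[2]=[0, 1, 2]
Event 4: SEND 1->2: VV[1][1]++ -> VV[1]=[0, 2, 0], msg_vec=[0, 2, 0]; VV[2]=max(VV[2],msg_vec) then VV[2][2]++ -> VV[2]=[0, 2, 3]
Event 5: LOCAL 1: VV[1][1]++ -> VV[1]=[0, 3, 0]
Final vectors: VV[0]=[2, 0, 1]; VV[1]=[0, 3, 0]; VV[2]=[0, 2, 3]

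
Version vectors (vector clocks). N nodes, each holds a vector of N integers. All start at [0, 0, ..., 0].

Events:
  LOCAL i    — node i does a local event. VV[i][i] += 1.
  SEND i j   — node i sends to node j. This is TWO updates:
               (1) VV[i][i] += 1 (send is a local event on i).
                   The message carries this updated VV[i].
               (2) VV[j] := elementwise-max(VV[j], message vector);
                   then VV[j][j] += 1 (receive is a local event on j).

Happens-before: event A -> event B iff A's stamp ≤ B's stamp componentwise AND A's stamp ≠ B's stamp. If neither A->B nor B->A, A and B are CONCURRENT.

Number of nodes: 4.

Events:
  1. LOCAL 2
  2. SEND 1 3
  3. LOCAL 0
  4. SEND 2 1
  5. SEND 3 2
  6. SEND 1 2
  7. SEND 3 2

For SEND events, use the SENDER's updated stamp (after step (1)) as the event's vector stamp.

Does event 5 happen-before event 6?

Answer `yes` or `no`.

Answer: no

Derivation:
Initial: VV[0]=[0, 0, 0, 0]
Initial: VV[1]=[0, 0, 0, 0]
Initial: VV[2]=[0, 0, 0, 0]
Initial: VV[3]=[0, 0, 0, 0]
Event 1: LOCAL 2: VV[2][2]++ -> VV[2]=[0, 0, 1, 0]
Event 2: SEND 1->3: VV[1][1]++ -> VV[1]=[0, 1, 0, 0], msg_vec=[0, 1, 0, 0]; VV[3]=max(VV[3],msg_vec) then VV[3][3]++ -> VV[3]=[0, 1, 0, 1]
Event 3: LOCAL 0: VV[0][0]++ -> VV[0]=[1, 0, 0, 0]
Event 4: SEND 2->1: VV[2][2]++ -> VV[2]=[0, 0, 2, 0], msg_vec=[0, 0, 2, 0]; VV[1]=max(VV[1],msg_vec) then VV[1][1]++ -> VV[1]=[0, 2, 2, 0]
Event 5: SEND 3->2: VV[3][3]++ -> VV[3]=[0, 1, 0, 2], msg_vec=[0, 1, 0, 2]; VV[2]=max(VV[2],msg_vec) then VV[2][2]++ -> VV[2]=[0, 1, 3, 2]
Event 6: SEND 1->2: VV[1][1]++ -> VV[1]=[0, 3, 2, 0], msg_vec=[0, 3, 2, 0]; VV[2]=max(VV[2],msg_vec) then VV[2][2]++ -> VV[2]=[0, 3, 4, 2]
Event 7: SEND 3->2: VV[3][3]++ -> VV[3]=[0, 1, 0, 3], msg_vec=[0, 1, 0, 3]; VV[2]=max(VV[2],msg_vec) then VV[2][2]++ -> VV[2]=[0, 3, 5, 3]
Event 5 stamp: [0, 1, 0, 2]
Event 6 stamp: [0, 3, 2, 0]
[0, 1, 0, 2] <= [0, 3, 2, 0]? False. Equal? False. Happens-before: False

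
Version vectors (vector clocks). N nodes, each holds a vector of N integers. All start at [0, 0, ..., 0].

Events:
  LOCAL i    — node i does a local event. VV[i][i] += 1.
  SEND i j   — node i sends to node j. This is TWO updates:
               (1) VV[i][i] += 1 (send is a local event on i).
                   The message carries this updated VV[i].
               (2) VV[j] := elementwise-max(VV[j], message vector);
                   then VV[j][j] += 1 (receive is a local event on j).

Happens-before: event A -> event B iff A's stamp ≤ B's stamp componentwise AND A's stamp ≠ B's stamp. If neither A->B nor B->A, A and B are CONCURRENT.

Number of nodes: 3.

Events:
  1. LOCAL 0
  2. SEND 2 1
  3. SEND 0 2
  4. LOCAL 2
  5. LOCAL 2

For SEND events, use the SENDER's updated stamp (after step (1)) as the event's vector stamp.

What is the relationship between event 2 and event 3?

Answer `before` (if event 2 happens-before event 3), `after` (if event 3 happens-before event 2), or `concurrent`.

Answer: concurrent

Derivation:
Initial: VV[0]=[0, 0, 0]
Initial: VV[1]=[0, 0, 0]
Initial: VV[2]=[0, 0, 0]
Event 1: LOCAL 0: VV[0][0]++ -> VV[0]=[1, 0, 0]
Event 2: SEND 2->1: VV[2][2]++ -> VV[2]=[0, 0, 1], msg_vec=[0, 0, 1]; VV[1]=max(VV[1],msg_vec) then VV[1][1]++ -> VV[1]=[0, 1, 1]
Event 3: SEND 0->2: VV[0][0]++ -> VV[0]=[2, 0, 0], msg_vec=[2, 0, 0]; VV[2]=max(VV[2],msg_vec) then VV[2][2]++ -> VV[2]=[2, 0, 2]
Event 4: LOCAL 2: VV[2][2]++ -> VV[2]=[2, 0, 3]
Event 5: LOCAL 2: VV[2][2]++ -> VV[2]=[2, 0, 4]
Event 2 stamp: [0, 0, 1]
Event 3 stamp: [2, 0, 0]
[0, 0, 1] <= [2, 0, 0]? False
[2, 0, 0] <= [0, 0, 1]? False
Relation: concurrent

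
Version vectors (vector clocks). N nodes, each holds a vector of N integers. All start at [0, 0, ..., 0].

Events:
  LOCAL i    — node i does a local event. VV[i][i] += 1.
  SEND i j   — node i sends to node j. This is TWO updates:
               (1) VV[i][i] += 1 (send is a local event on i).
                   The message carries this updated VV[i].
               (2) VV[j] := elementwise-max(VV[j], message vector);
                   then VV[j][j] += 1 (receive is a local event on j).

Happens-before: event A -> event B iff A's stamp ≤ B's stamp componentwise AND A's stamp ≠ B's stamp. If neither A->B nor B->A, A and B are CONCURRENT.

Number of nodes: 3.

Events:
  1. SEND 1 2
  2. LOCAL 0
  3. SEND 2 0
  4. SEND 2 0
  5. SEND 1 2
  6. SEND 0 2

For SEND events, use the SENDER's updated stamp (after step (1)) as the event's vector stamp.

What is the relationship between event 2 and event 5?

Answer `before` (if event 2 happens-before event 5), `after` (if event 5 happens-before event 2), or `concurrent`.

Initial: VV[0]=[0, 0, 0]
Initial: VV[1]=[0, 0, 0]
Initial: VV[2]=[0, 0, 0]
Event 1: SEND 1->2: VV[1][1]++ -> VV[1]=[0, 1, 0], msg_vec=[0, 1, 0]; VV[2]=max(VV[2],msg_vec) then VV[2][2]++ -> VV[2]=[0, 1, 1]
Event 2: LOCAL 0: VV[0][0]++ -> VV[0]=[1, 0, 0]
Event 3: SEND 2->0: VV[2][2]++ -> VV[2]=[0, 1, 2], msg_vec=[0, 1, 2]; VV[0]=max(VV[0],msg_vec) then VV[0][0]++ -> VV[0]=[2, 1, 2]
Event 4: SEND 2->0: VV[2][2]++ -> VV[2]=[0, 1, 3], msg_vec=[0, 1, 3]; VV[0]=max(VV[0],msg_vec) then VV[0][0]++ -> VV[0]=[3, 1, 3]
Event 5: SEND 1->2: VV[1][1]++ -> VV[1]=[0, 2, 0], msg_vec=[0, 2, 0]; VV[2]=max(VV[2],msg_vec) then VV[2][2]++ -> VV[2]=[0, 2, 4]
Event 6: SEND 0->2: VV[0][0]++ -> VV[0]=[4, 1, 3], msg_vec=[4, 1, 3]; VV[2]=max(VV[2],msg_vec) then VV[2][2]++ -> VV[2]=[4, 2, 5]
Event 2 stamp: [1, 0, 0]
Event 5 stamp: [0, 2, 0]
[1, 0, 0] <= [0, 2, 0]? False
[0, 2, 0] <= [1, 0, 0]? False
Relation: concurrent

Answer: concurrent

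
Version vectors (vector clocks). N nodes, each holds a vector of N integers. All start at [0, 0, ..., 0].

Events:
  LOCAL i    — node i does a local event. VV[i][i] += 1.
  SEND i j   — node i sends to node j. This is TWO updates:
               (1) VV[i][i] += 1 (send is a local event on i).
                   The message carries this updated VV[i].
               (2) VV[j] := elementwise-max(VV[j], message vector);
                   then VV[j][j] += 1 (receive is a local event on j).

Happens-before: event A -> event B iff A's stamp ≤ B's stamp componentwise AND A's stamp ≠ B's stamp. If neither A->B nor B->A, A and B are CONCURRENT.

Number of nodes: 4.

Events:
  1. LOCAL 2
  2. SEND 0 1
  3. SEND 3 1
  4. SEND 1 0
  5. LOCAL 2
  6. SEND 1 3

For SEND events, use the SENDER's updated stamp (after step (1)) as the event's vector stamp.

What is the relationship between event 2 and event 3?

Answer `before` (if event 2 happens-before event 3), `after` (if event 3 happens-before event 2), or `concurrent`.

Initial: VV[0]=[0, 0, 0, 0]
Initial: VV[1]=[0, 0, 0, 0]
Initial: VV[2]=[0, 0, 0, 0]
Initial: VV[3]=[0, 0, 0, 0]
Event 1: LOCAL 2: VV[2][2]++ -> VV[2]=[0, 0, 1, 0]
Event 2: SEND 0->1: VV[0][0]++ -> VV[0]=[1, 0, 0, 0], msg_vec=[1, 0, 0, 0]; VV[1]=max(VV[1],msg_vec) then VV[1][1]++ -> VV[1]=[1, 1, 0, 0]
Event 3: SEND 3->1: VV[3][3]++ -> VV[3]=[0, 0, 0, 1], msg_vec=[0, 0, 0, 1]; VV[1]=max(VV[1],msg_vec) then VV[1][1]++ -> VV[1]=[1, 2, 0, 1]
Event 4: SEND 1->0: VV[1][1]++ -> VV[1]=[1, 3, 0, 1], msg_vec=[1, 3, 0, 1]; VV[0]=max(VV[0],msg_vec) then VV[0][0]++ -> VV[0]=[2, 3, 0, 1]
Event 5: LOCAL 2: VV[2][2]++ -> VV[2]=[0, 0, 2, 0]
Event 6: SEND 1->3: VV[1][1]++ -> VV[1]=[1, 4, 0, 1], msg_vec=[1, 4, 0, 1]; VV[3]=max(VV[3],msg_vec) then VV[3][3]++ -> VV[3]=[1, 4, 0, 2]
Event 2 stamp: [1, 0, 0, 0]
Event 3 stamp: [0, 0, 0, 1]
[1, 0, 0, 0] <= [0, 0, 0, 1]? False
[0, 0, 0, 1] <= [1, 0, 0, 0]? False
Relation: concurrent

Answer: concurrent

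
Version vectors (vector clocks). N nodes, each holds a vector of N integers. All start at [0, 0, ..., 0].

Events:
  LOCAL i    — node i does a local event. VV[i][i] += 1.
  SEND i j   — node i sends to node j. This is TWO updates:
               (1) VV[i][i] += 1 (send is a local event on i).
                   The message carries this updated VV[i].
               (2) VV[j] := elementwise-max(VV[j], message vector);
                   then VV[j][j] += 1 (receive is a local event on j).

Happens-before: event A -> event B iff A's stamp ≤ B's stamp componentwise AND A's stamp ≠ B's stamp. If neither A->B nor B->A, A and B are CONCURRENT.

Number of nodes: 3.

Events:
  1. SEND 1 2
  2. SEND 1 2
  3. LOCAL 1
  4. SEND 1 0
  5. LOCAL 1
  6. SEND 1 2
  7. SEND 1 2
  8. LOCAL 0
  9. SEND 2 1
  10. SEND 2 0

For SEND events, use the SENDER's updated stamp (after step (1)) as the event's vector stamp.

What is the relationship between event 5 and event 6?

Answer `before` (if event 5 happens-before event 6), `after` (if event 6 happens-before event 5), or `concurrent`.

Initial: VV[0]=[0, 0, 0]
Initial: VV[1]=[0, 0, 0]
Initial: VV[2]=[0, 0, 0]
Event 1: SEND 1->2: VV[1][1]++ -> VV[1]=[0, 1, 0], msg_vec=[0, 1, 0]; VV[2]=max(VV[2],msg_vec) then VV[2][2]++ -> VV[2]=[0, 1, 1]
Event 2: SEND 1->2: VV[1][1]++ -> VV[1]=[0, 2, 0], msg_vec=[0, 2, 0]; VV[2]=max(VV[2],msg_vec) then VV[2][2]++ -> VV[2]=[0, 2, 2]
Event 3: LOCAL 1: VV[1][1]++ -> VV[1]=[0, 3, 0]
Event 4: SEND 1->0: VV[1][1]++ -> VV[1]=[0, 4, 0], msg_vec=[0, 4, 0]; VV[0]=max(VV[0],msg_vec) then VV[0][0]++ -> VV[0]=[1, 4, 0]
Event 5: LOCAL 1: VV[1][1]++ -> VV[1]=[0, 5, 0]
Event 6: SEND 1->2: VV[1][1]++ -> VV[1]=[0, 6, 0], msg_vec=[0, 6, 0]; VV[2]=max(VV[2],msg_vec) then VV[2][2]++ -> VV[2]=[0, 6, 3]
Event 7: SEND 1->2: VV[1][1]++ -> VV[1]=[0, 7, 0], msg_vec=[0, 7, 0]; VV[2]=max(VV[2],msg_vec) then VV[2][2]++ -> VV[2]=[0, 7, 4]
Event 8: LOCAL 0: VV[0][0]++ -> VV[0]=[2, 4, 0]
Event 9: SEND 2->1: VV[2][2]++ -> VV[2]=[0, 7, 5], msg_vec=[0, 7, 5]; VV[1]=max(VV[1],msg_vec) then VV[1][1]++ -> VV[1]=[0, 8, 5]
Event 10: SEND 2->0: VV[2][2]++ -> VV[2]=[0, 7, 6], msg_vec=[0, 7, 6]; VV[0]=max(VV[0],msg_vec) then VV[0][0]++ -> VV[0]=[3, 7, 6]
Event 5 stamp: [0, 5, 0]
Event 6 stamp: [0, 6, 0]
[0, 5, 0] <= [0, 6, 0]? True
[0, 6, 0] <= [0, 5, 0]? False
Relation: before

Answer: before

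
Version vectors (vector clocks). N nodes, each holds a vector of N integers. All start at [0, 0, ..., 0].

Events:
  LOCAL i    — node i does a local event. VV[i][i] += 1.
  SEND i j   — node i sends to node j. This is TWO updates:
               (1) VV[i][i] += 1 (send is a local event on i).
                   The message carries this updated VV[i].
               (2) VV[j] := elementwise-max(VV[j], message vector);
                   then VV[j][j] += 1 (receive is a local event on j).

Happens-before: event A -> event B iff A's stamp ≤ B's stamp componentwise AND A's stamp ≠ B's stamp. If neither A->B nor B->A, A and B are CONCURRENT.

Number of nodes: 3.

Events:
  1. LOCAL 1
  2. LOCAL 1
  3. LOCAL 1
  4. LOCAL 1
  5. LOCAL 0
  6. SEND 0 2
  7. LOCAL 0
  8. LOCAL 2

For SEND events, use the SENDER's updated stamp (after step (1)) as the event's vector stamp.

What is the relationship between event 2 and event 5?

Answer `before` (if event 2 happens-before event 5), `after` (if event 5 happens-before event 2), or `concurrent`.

Answer: concurrent

Derivation:
Initial: VV[0]=[0, 0, 0]
Initial: VV[1]=[0, 0, 0]
Initial: VV[2]=[0, 0, 0]
Event 1: LOCAL 1: VV[1][1]++ -> VV[1]=[0, 1, 0]
Event 2: LOCAL 1: VV[1][1]++ -> VV[1]=[0, 2, 0]
Event 3: LOCAL 1: VV[1][1]++ -> VV[1]=[0, 3, 0]
Event 4: LOCAL 1: VV[1][1]++ -> VV[1]=[0, 4, 0]
Event 5: LOCAL 0: VV[0][0]++ -> VV[0]=[1, 0, 0]
Event 6: SEND 0->2: VV[0][0]++ -> VV[0]=[2, 0, 0], msg_vec=[2, 0, 0]; VV[2]=max(VV[2],msg_vec) then VV[2][2]++ -> VV[2]=[2, 0, 1]
Event 7: LOCAL 0: VV[0][0]++ -> VV[0]=[3, 0, 0]
Event 8: LOCAL 2: VV[2][2]++ -> VV[2]=[2, 0, 2]
Event 2 stamp: [0, 2, 0]
Event 5 stamp: [1, 0, 0]
[0, 2, 0] <= [1, 0, 0]? False
[1, 0, 0] <= [0, 2, 0]? False
Relation: concurrent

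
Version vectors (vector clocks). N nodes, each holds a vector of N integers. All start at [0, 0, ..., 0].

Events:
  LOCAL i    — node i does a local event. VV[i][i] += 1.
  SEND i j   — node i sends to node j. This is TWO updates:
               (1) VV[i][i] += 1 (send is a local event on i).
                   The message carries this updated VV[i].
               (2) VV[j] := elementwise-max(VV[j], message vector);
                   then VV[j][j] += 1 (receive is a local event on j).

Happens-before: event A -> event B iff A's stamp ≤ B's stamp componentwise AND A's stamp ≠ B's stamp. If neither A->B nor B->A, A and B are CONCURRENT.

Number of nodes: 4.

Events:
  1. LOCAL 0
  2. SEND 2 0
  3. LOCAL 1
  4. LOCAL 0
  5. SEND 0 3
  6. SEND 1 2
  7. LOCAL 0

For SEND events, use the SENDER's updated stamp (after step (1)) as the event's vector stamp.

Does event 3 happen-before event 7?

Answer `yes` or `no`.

Answer: no

Derivation:
Initial: VV[0]=[0, 0, 0, 0]
Initial: VV[1]=[0, 0, 0, 0]
Initial: VV[2]=[0, 0, 0, 0]
Initial: VV[3]=[0, 0, 0, 0]
Event 1: LOCAL 0: VV[0][0]++ -> VV[0]=[1, 0, 0, 0]
Event 2: SEND 2->0: VV[2][2]++ -> VV[2]=[0, 0, 1, 0], msg_vec=[0, 0, 1, 0]; VV[0]=max(VV[0],msg_vec) then VV[0][0]++ -> VV[0]=[2, 0, 1, 0]
Event 3: LOCAL 1: VV[1][1]++ -> VV[1]=[0, 1, 0, 0]
Event 4: LOCAL 0: VV[0][0]++ -> VV[0]=[3, 0, 1, 0]
Event 5: SEND 0->3: VV[0][0]++ -> VV[0]=[4, 0, 1, 0], msg_vec=[4, 0, 1, 0]; VV[3]=max(VV[3],msg_vec) then VV[3][3]++ -> VV[3]=[4, 0, 1, 1]
Event 6: SEND 1->2: VV[1][1]++ -> VV[1]=[0, 2, 0, 0], msg_vec=[0, 2, 0, 0]; VV[2]=max(VV[2],msg_vec) then VV[2][2]++ -> VV[2]=[0, 2, 2, 0]
Event 7: LOCAL 0: VV[0][0]++ -> VV[0]=[5, 0, 1, 0]
Event 3 stamp: [0, 1, 0, 0]
Event 7 stamp: [5, 0, 1, 0]
[0, 1, 0, 0] <= [5, 0, 1, 0]? False. Equal? False. Happens-before: False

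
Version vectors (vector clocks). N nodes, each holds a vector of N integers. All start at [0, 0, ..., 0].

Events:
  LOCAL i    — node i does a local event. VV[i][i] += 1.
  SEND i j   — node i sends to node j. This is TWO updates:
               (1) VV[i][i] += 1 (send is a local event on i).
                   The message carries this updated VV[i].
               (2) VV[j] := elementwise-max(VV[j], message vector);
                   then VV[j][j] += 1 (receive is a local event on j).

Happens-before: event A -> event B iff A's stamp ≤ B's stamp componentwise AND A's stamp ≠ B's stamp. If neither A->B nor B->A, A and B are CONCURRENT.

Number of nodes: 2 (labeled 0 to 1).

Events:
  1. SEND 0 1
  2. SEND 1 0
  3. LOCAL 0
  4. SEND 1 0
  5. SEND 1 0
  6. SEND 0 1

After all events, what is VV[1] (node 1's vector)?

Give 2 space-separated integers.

Initial: VV[0]=[0, 0]
Initial: VV[1]=[0, 0]
Event 1: SEND 0->1: VV[0][0]++ -> VV[0]=[1, 0], msg_vec=[1, 0]; VV[1]=max(VV[1],msg_vec) then VV[1][1]++ -> VV[1]=[1, 1]
Event 2: SEND 1->0: VV[1][1]++ -> VV[1]=[1, 2], msg_vec=[1, 2]; VV[0]=max(VV[0],msg_vec) then VV[0][0]++ -> VV[0]=[2, 2]
Event 3: LOCAL 0: VV[0][0]++ -> VV[0]=[3, 2]
Event 4: SEND 1->0: VV[1][1]++ -> VV[1]=[1, 3], msg_vec=[1, 3]; VV[0]=max(VV[0],msg_vec) then VV[0][0]++ -> VV[0]=[4, 3]
Event 5: SEND 1->0: VV[1][1]++ -> VV[1]=[1, 4], msg_vec=[1, 4]; VV[0]=max(VV[0],msg_vec) then VV[0][0]++ -> VV[0]=[5, 4]
Event 6: SEND 0->1: VV[0][0]++ -> VV[0]=[6, 4], msg_vec=[6, 4]; VV[1]=max(VV[1],msg_vec) then VV[1][1]++ -> VV[1]=[6, 5]
Final vectors: VV[0]=[6, 4]; VV[1]=[6, 5]

Answer: 6 5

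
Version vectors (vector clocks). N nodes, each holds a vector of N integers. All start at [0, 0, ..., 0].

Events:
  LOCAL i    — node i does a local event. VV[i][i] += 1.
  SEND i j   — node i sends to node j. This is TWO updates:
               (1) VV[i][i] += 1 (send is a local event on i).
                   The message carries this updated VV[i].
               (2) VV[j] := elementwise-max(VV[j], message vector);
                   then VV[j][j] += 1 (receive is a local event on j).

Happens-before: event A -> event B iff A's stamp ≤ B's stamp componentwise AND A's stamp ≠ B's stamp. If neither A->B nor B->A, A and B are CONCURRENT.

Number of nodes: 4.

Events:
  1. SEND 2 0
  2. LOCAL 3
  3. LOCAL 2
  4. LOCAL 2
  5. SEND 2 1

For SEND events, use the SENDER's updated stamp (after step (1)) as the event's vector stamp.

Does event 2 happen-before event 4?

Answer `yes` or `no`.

Initial: VV[0]=[0, 0, 0, 0]
Initial: VV[1]=[0, 0, 0, 0]
Initial: VV[2]=[0, 0, 0, 0]
Initial: VV[3]=[0, 0, 0, 0]
Event 1: SEND 2->0: VV[2][2]++ -> VV[2]=[0, 0, 1, 0], msg_vec=[0, 0, 1, 0]; VV[0]=max(VV[0],msg_vec) then VV[0][0]++ -> VV[0]=[1, 0, 1, 0]
Event 2: LOCAL 3: VV[3][3]++ -> VV[3]=[0, 0, 0, 1]
Event 3: LOCAL 2: VV[2][2]++ -> VV[2]=[0, 0, 2, 0]
Event 4: LOCAL 2: VV[2][2]++ -> VV[2]=[0, 0, 3, 0]
Event 5: SEND 2->1: VV[2][2]++ -> VV[2]=[0, 0, 4, 0], msg_vec=[0, 0, 4, 0]; VV[1]=max(VV[1],msg_vec) then VV[1][1]++ -> VV[1]=[0, 1, 4, 0]
Event 2 stamp: [0, 0, 0, 1]
Event 4 stamp: [0, 0, 3, 0]
[0, 0, 0, 1] <= [0, 0, 3, 0]? False. Equal? False. Happens-before: False

Answer: no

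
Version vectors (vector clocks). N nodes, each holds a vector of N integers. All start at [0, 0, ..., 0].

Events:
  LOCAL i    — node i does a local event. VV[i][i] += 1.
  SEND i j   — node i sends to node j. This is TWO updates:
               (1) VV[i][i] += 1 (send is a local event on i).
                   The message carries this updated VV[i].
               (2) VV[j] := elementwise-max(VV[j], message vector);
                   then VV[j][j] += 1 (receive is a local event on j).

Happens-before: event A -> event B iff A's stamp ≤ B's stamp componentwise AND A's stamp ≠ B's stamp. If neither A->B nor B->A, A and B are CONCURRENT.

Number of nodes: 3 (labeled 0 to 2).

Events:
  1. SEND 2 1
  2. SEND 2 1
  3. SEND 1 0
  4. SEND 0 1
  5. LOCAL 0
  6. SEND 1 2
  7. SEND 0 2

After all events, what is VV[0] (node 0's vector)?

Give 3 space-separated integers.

Initial: VV[0]=[0, 0, 0]
Initial: VV[1]=[0, 0, 0]
Initial: VV[2]=[0, 0, 0]
Event 1: SEND 2->1: VV[2][2]++ -> VV[2]=[0, 0, 1], msg_vec=[0, 0, 1]; VV[1]=max(VV[1],msg_vec) then VV[1][1]++ -> VV[1]=[0, 1, 1]
Event 2: SEND 2->1: VV[2][2]++ -> VV[2]=[0, 0, 2], msg_vec=[0, 0, 2]; VV[1]=max(VV[1],msg_vec) then VV[1][1]++ -> VV[1]=[0, 2, 2]
Event 3: SEND 1->0: VV[1][1]++ -> VV[1]=[0, 3, 2], msg_vec=[0, 3, 2]; VV[0]=max(VV[0],msg_vec) then VV[0][0]++ -> VV[0]=[1, 3, 2]
Event 4: SEND 0->1: VV[0][0]++ -> VV[0]=[2, 3, 2], msg_vec=[2, 3, 2]; VV[1]=max(VV[1],msg_vec) then VV[1][1]++ -> VV[1]=[2, 4, 2]
Event 5: LOCAL 0: VV[0][0]++ -> VV[0]=[3, 3, 2]
Event 6: SEND 1->2: VV[1][1]++ -> VV[1]=[2, 5, 2], msg_vec=[2, 5, 2]; VV[2]=max(VV[2],msg_vec) then VV[2][2]++ -> VV[2]=[2, 5, 3]
Event 7: SEND 0->2: VV[0][0]++ -> VV[0]=[4, 3, 2], msg_vec=[4, 3, 2]; VV[2]=max(VV[2],msg_vec) then VV[2][2]++ -> VV[2]=[4, 5, 4]
Final vectors: VV[0]=[4, 3, 2]; VV[1]=[2, 5, 2]; VV[2]=[4, 5, 4]

Answer: 4 3 2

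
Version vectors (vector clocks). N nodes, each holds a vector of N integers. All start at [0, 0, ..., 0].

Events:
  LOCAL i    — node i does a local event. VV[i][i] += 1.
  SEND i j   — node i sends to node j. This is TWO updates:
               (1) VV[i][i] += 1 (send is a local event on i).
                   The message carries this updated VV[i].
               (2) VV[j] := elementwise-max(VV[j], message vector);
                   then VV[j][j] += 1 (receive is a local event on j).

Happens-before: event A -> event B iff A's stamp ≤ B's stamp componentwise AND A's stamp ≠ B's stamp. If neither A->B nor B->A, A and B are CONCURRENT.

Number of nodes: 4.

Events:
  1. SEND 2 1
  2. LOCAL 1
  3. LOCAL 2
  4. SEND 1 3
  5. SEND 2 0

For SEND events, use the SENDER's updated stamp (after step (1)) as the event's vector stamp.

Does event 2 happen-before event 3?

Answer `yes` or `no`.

Answer: no

Derivation:
Initial: VV[0]=[0, 0, 0, 0]
Initial: VV[1]=[0, 0, 0, 0]
Initial: VV[2]=[0, 0, 0, 0]
Initial: VV[3]=[0, 0, 0, 0]
Event 1: SEND 2->1: VV[2][2]++ -> VV[2]=[0, 0, 1, 0], msg_vec=[0, 0, 1, 0]; VV[1]=max(VV[1],msg_vec) then VV[1][1]++ -> VV[1]=[0, 1, 1, 0]
Event 2: LOCAL 1: VV[1][1]++ -> VV[1]=[0, 2, 1, 0]
Event 3: LOCAL 2: VV[2][2]++ -> VV[2]=[0, 0, 2, 0]
Event 4: SEND 1->3: VV[1][1]++ -> VV[1]=[0, 3, 1, 0], msg_vec=[0, 3, 1, 0]; VV[3]=max(VV[3],msg_vec) then VV[3][3]++ -> VV[3]=[0, 3, 1, 1]
Event 5: SEND 2->0: VV[2][2]++ -> VV[2]=[0, 0, 3, 0], msg_vec=[0, 0, 3, 0]; VV[0]=max(VV[0],msg_vec) then VV[0][0]++ -> VV[0]=[1, 0, 3, 0]
Event 2 stamp: [0, 2, 1, 0]
Event 3 stamp: [0, 0, 2, 0]
[0, 2, 1, 0] <= [0, 0, 2, 0]? False. Equal? False. Happens-before: False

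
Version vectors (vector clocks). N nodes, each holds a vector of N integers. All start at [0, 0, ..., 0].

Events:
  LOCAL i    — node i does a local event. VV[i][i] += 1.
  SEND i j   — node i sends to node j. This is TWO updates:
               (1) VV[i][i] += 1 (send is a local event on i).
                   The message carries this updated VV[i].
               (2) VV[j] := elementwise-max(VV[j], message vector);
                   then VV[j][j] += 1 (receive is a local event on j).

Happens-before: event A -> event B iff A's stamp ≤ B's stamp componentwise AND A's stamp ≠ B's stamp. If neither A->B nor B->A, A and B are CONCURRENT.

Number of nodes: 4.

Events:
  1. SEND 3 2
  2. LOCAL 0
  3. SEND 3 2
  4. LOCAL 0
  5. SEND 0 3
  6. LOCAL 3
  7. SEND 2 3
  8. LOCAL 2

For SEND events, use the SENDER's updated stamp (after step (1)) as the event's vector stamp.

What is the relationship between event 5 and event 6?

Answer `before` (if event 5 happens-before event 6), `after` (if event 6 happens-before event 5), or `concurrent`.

Initial: VV[0]=[0, 0, 0, 0]
Initial: VV[1]=[0, 0, 0, 0]
Initial: VV[2]=[0, 0, 0, 0]
Initial: VV[3]=[0, 0, 0, 0]
Event 1: SEND 3->2: VV[3][3]++ -> VV[3]=[0, 0, 0, 1], msg_vec=[0, 0, 0, 1]; VV[2]=max(VV[2],msg_vec) then VV[2][2]++ -> VV[2]=[0, 0, 1, 1]
Event 2: LOCAL 0: VV[0][0]++ -> VV[0]=[1, 0, 0, 0]
Event 3: SEND 3->2: VV[3][3]++ -> VV[3]=[0, 0, 0, 2], msg_vec=[0, 0, 0, 2]; VV[2]=max(VV[2],msg_vec) then VV[2][2]++ -> VV[2]=[0, 0, 2, 2]
Event 4: LOCAL 0: VV[0][0]++ -> VV[0]=[2, 0, 0, 0]
Event 5: SEND 0->3: VV[0][0]++ -> VV[0]=[3, 0, 0, 0], msg_vec=[3, 0, 0, 0]; VV[3]=max(VV[3],msg_vec) then VV[3][3]++ -> VV[3]=[3, 0, 0, 3]
Event 6: LOCAL 3: VV[3][3]++ -> VV[3]=[3, 0, 0, 4]
Event 7: SEND 2->3: VV[2][2]++ -> VV[2]=[0, 0, 3, 2], msg_vec=[0, 0, 3, 2]; VV[3]=max(VV[3],msg_vec) then VV[3][3]++ -> VV[3]=[3, 0, 3, 5]
Event 8: LOCAL 2: VV[2][2]++ -> VV[2]=[0, 0, 4, 2]
Event 5 stamp: [3, 0, 0, 0]
Event 6 stamp: [3, 0, 0, 4]
[3, 0, 0, 0] <= [3, 0, 0, 4]? True
[3, 0, 0, 4] <= [3, 0, 0, 0]? False
Relation: before

Answer: before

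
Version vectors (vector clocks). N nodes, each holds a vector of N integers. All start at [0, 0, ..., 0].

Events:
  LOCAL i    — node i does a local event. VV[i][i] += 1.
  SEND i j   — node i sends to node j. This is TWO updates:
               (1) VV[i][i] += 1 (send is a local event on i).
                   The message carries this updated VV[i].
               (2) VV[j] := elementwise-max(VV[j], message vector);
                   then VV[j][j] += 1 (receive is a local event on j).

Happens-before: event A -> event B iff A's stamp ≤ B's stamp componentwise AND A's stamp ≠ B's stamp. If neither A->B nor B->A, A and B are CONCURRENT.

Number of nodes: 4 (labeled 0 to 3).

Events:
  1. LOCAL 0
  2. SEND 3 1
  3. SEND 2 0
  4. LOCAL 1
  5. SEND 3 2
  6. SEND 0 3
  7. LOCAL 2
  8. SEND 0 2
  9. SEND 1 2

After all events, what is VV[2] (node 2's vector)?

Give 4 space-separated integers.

Initial: VV[0]=[0, 0, 0, 0]
Initial: VV[1]=[0, 0, 0, 0]
Initial: VV[2]=[0, 0, 0, 0]
Initial: VV[3]=[0, 0, 0, 0]
Event 1: LOCAL 0: VV[0][0]++ -> VV[0]=[1, 0, 0, 0]
Event 2: SEND 3->1: VV[3][3]++ -> VV[3]=[0, 0, 0, 1], msg_vec=[0, 0, 0, 1]; VV[1]=max(VV[1],msg_vec) then VV[1][1]++ -> VV[1]=[0, 1, 0, 1]
Event 3: SEND 2->0: VV[2][2]++ -> VV[2]=[0, 0, 1, 0], msg_vec=[0, 0, 1, 0]; VV[0]=max(VV[0],msg_vec) then VV[0][0]++ -> VV[0]=[2, 0, 1, 0]
Event 4: LOCAL 1: VV[1][1]++ -> VV[1]=[0, 2, 0, 1]
Event 5: SEND 3->2: VV[3][3]++ -> VV[3]=[0, 0, 0, 2], msg_vec=[0, 0, 0, 2]; VV[2]=max(VV[2],msg_vec) then VV[2][2]++ -> VV[2]=[0, 0, 2, 2]
Event 6: SEND 0->3: VV[0][0]++ -> VV[0]=[3, 0, 1, 0], msg_vec=[3, 0, 1, 0]; VV[3]=max(VV[3],msg_vec) then VV[3][3]++ -> VV[3]=[3, 0, 1, 3]
Event 7: LOCAL 2: VV[2][2]++ -> VV[2]=[0, 0, 3, 2]
Event 8: SEND 0->2: VV[0][0]++ -> VV[0]=[4, 0, 1, 0], msg_vec=[4, 0, 1, 0]; VV[2]=max(VV[2],msg_vec) then VV[2][2]++ -> VV[2]=[4, 0, 4, 2]
Event 9: SEND 1->2: VV[1][1]++ -> VV[1]=[0, 3, 0, 1], msg_vec=[0, 3, 0, 1]; VV[2]=max(VV[2],msg_vec) then VV[2][2]++ -> VV[2]=[4, 3, 5, 2]
Final vectors: VV[0]=[4, 0, 1, 0]; VV[1]=[0, 3, 0, 1]; VV[2]=[4, 3, 5, 2]; VV[3]=[3, 0, 1, 3]

Answer: 4 3 5 2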